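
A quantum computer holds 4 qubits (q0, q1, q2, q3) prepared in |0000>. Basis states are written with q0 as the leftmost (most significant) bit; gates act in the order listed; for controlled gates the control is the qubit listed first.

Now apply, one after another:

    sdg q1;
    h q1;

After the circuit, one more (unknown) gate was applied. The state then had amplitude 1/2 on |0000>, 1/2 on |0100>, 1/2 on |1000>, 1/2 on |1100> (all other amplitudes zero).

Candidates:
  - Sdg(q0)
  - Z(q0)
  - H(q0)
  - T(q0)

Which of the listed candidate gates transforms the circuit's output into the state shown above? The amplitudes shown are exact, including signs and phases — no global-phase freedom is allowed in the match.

It was H(q0) that produced the state shown.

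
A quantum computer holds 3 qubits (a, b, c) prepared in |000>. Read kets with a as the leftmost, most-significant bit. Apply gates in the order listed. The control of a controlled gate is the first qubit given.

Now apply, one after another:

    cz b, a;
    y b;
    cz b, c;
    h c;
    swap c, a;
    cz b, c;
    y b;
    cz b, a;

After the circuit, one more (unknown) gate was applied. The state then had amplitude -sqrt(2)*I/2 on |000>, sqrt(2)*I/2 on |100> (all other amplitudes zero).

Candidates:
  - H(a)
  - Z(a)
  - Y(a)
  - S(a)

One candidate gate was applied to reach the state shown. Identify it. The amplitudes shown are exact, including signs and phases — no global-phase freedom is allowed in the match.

The applied gate was Y(a).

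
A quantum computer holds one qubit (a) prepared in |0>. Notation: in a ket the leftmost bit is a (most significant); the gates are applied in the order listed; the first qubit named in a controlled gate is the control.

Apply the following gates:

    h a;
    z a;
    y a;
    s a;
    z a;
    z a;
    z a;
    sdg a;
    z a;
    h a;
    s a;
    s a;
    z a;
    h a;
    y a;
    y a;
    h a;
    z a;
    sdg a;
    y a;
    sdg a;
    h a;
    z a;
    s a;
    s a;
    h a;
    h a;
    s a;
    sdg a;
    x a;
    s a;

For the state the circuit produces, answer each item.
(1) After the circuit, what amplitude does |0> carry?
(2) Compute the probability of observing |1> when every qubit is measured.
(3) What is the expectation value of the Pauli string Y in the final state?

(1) The final state's coefficient on |0> equals -sqrt(2)*I/2.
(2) Outcome |1> occurs with probability 1/2.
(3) The observable Y averages to -1.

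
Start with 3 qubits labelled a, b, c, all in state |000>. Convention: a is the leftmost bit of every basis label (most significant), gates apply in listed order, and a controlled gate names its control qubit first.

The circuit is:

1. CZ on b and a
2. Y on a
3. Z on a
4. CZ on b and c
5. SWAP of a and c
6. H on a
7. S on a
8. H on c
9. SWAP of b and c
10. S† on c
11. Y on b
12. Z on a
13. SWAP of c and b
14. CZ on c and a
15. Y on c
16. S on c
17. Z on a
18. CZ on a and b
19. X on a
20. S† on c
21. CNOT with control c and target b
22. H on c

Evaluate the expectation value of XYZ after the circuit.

In the final state, XYZ has expectation -1.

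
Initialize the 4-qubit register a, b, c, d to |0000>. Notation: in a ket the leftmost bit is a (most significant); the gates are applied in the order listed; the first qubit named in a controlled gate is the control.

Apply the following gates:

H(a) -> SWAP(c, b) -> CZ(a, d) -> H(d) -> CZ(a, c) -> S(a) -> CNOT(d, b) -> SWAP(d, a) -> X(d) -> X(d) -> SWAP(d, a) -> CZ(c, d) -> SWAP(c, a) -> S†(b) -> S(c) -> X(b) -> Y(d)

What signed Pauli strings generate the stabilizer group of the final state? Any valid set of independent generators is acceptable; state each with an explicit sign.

The stabilizer group can be generated by -IXIY, -IIXI, +ZIII, +IZIZ, among other valid generating sets. Key observation: gates 8-11 undo each other exactly, leaving only the rest of the circuit to track.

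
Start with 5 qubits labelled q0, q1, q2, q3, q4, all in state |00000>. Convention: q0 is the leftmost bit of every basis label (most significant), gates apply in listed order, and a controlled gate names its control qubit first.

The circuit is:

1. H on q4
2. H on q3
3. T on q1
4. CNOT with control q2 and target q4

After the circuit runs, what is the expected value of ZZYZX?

The observable ZZYZX averages to 0.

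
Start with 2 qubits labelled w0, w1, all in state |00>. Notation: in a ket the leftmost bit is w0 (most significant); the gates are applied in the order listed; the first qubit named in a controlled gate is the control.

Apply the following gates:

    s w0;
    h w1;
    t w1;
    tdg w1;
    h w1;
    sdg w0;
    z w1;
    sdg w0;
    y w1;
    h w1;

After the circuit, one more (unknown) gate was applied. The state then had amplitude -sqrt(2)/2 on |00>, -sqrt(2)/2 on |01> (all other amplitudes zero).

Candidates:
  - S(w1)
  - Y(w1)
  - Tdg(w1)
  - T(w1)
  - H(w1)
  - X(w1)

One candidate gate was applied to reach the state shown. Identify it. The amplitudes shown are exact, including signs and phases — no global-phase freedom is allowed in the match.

The unique candidate consistent with the amplitudes is Y(w1). Key observation: gates 1-6 undo each other exactly, leaving only the rest of the circuit to track.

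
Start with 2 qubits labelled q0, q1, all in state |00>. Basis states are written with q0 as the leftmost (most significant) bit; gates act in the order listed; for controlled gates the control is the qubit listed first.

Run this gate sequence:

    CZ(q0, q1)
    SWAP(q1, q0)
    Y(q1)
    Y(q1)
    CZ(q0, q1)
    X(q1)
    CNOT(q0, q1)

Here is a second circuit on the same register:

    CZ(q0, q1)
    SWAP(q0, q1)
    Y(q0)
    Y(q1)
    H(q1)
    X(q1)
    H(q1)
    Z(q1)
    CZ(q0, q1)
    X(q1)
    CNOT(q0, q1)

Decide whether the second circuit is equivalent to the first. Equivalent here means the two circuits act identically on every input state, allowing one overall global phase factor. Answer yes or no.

No: there is an input state on which the two circuits produce genuinely different outputs (not merely differing by a phase).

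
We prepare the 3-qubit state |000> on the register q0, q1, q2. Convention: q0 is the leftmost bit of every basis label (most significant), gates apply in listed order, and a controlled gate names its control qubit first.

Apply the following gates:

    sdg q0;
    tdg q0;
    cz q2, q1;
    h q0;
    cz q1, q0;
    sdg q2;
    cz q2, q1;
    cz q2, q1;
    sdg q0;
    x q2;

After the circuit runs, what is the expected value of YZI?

In the final state, YZI has expectation -1. Key observation: steps 7-8 multiply out to the identity, so the circuit reduces to the remaining gates.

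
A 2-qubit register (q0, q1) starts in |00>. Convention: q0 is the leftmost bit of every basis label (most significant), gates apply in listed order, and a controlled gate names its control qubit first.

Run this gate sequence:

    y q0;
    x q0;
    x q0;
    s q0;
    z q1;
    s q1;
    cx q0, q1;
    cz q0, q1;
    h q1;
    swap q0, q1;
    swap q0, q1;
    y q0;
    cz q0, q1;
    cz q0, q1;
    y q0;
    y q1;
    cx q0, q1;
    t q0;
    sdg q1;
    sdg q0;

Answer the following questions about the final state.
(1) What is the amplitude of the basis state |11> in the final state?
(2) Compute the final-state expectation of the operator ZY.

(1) |11> carries amplitude -sqrt(2)*exp(3*I*pi/4)/2 in the final state. Key observation: steps 12-15 multiply out to the identity, so the circuit reduces to the remaining gates.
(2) In the final state, ZY has expectation 1.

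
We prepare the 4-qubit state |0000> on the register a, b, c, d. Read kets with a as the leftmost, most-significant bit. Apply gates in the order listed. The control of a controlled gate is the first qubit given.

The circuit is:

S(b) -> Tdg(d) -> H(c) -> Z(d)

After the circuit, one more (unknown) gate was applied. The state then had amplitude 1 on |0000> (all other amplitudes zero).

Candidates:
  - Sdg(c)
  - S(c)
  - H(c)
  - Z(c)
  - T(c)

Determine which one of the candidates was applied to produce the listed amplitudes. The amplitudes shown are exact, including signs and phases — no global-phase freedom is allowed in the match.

The unique candidate consistent with the amplitudes is H(c).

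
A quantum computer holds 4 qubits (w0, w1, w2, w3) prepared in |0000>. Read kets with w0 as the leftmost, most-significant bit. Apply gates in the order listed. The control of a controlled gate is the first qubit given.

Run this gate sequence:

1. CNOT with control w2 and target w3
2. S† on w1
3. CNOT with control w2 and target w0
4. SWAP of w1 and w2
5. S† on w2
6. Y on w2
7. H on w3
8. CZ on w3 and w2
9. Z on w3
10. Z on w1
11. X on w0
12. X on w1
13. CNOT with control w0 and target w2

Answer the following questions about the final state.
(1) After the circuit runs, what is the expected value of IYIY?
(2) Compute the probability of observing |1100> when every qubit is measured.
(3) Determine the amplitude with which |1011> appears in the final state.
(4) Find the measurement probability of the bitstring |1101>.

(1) The observable IYIY averages to 0.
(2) A full measurement returns |1100> with probability 1/2.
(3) The amplitude on |1011> is 0.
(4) The probability of measuring |1101> is 1/2.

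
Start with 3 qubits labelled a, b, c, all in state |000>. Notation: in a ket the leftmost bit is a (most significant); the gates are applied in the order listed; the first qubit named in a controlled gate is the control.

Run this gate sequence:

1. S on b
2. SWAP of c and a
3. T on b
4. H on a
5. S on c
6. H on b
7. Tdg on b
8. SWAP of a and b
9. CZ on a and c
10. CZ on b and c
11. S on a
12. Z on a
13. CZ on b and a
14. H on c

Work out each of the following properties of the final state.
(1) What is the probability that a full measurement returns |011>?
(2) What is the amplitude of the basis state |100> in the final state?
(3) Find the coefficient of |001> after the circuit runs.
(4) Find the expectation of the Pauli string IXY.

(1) The probability of measuring |011> is 1/8.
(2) The final state's coefficient on |100> equals -sqrt(2)*exp(I*pi/4)/4.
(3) The final state's coefficient on |001> equals sqrt(2)/4.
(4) The observable IXY averages to 0.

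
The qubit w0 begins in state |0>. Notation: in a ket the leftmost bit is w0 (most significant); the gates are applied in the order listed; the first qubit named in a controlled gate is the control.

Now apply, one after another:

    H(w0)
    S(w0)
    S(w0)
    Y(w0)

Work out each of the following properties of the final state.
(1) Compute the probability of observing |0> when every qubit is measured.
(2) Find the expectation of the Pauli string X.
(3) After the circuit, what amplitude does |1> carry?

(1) The probability of measuring |0> is 1/2.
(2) In the final state, X has expectation 1.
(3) The final state's coefficient on |1> equals sqrt(2)*I/2.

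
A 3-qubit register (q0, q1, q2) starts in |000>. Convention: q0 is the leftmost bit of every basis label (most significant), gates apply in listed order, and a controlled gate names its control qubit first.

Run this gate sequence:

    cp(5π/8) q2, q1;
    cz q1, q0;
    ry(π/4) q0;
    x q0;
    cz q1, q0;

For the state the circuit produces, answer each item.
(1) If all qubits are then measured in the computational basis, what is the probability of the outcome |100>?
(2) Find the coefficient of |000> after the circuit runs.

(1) The probability of measuring |100> is sqrt(2)/4 + 1/2.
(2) The amplitude on |000> is sqrt(2 - sqrt(2))/2.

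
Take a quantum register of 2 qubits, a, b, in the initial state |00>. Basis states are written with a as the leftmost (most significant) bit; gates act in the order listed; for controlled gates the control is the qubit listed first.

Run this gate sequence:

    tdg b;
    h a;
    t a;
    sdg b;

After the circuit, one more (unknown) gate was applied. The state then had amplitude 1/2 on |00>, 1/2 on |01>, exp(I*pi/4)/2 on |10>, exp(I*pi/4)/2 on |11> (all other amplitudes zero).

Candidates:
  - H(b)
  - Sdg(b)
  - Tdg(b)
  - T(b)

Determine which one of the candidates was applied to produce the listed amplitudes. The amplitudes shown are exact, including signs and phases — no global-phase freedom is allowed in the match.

The applied gate was H(b).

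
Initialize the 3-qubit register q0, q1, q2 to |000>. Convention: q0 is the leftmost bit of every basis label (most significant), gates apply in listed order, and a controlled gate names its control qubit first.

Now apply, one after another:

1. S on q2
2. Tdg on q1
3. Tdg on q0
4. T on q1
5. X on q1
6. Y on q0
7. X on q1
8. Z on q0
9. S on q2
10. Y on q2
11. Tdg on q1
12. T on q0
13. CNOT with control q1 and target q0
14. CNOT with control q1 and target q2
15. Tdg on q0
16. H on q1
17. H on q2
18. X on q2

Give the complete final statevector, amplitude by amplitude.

The final amplitudes are 0 on |000>, 0 on |001>, 0 on |010>, 0 on |011>, -1/2 on |100>, 1/2 on |101>, -1/2 on |110>, 1/2 on |111>.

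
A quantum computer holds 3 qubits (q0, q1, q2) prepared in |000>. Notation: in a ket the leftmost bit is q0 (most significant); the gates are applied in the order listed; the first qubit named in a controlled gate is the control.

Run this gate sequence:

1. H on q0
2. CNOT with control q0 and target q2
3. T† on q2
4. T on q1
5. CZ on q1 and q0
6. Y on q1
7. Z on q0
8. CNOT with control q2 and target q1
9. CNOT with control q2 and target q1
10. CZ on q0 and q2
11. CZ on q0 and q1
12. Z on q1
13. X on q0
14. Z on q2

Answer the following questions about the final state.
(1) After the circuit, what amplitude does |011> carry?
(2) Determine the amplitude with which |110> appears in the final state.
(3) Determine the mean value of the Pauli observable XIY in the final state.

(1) The amplitude on |011> is -sqrt(2)*exp(I*pi/4)/2. Key observation: the block from step 8 through step 9 cancels to the identity and can be dropped.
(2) The amplitude on |110> is -sqrt(2)*I/2.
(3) The observable XIY averages to -sqrt(2)/2.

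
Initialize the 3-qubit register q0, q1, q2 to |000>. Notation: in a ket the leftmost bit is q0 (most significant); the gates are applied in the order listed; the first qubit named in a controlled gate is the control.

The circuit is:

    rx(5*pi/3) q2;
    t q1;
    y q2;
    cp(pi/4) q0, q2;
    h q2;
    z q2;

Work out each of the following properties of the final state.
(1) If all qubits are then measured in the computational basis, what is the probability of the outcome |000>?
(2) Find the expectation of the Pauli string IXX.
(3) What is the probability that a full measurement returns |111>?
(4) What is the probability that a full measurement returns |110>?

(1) Outcome |000> occurs with probability 1/2.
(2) The expectation value of IXX is 0.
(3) A full measurement returns |111> with probability 0.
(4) The probability of measuring |110> is 0.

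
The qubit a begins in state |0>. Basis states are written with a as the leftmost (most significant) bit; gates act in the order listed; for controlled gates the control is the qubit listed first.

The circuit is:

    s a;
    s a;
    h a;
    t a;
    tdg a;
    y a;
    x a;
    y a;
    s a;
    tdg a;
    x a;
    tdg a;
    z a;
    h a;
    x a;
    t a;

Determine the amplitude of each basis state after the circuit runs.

The final amplitudes are -sqrt(2)/2 on |0>, 1/2 - I/2 on |1>.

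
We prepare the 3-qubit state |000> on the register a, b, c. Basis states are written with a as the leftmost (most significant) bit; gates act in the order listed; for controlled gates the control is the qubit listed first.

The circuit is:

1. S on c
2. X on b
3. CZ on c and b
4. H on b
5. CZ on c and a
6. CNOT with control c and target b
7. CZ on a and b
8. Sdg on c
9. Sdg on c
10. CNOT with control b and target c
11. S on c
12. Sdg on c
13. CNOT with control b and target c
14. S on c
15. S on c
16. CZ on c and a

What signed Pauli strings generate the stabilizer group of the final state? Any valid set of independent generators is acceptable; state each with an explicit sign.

The stabilizer group can be generated by -IXI, +ZII, +IIZ, among other valid generating sets. Key observation: the block from step 8 through step 15 cancels to the identity and can be dropped.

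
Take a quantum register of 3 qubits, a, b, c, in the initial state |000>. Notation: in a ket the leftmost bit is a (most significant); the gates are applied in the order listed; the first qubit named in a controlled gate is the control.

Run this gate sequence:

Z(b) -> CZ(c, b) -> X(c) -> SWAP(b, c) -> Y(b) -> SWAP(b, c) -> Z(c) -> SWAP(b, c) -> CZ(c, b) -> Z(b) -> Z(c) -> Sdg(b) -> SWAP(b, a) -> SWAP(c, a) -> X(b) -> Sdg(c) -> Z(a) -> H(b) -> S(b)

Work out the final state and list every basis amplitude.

After the circuit, the state carries amplitude -sqrt(2)*I/2 on |000>, -sqrt(2)/2 on |010>, and 0 on every other basis state.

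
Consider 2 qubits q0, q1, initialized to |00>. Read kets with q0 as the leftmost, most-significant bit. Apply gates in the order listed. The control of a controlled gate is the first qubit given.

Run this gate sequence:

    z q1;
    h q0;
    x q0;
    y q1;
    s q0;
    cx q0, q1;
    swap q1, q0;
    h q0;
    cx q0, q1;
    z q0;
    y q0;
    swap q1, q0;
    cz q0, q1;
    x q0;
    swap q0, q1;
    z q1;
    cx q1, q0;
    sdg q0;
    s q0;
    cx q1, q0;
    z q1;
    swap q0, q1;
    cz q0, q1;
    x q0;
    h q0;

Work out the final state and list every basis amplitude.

After the circuit, the state carries amplitude sqrt(2)*(1 - I)/4 on |00>, sqrt(2)*(1 + I)/4 on |01>, sqrt(2)*(-1 - I)/4 on |10>, sqrt(2)*(1 - I)/4 on |11>.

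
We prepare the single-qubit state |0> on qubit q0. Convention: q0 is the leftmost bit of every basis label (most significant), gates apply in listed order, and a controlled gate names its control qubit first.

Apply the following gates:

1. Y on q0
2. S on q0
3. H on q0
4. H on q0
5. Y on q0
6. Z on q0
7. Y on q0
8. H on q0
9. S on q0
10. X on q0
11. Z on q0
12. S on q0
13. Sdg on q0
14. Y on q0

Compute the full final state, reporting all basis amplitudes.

The resulting statevector has amplitude -sqrt(2)*I/2 on |0>, -sqrt(2)/2 on |1>.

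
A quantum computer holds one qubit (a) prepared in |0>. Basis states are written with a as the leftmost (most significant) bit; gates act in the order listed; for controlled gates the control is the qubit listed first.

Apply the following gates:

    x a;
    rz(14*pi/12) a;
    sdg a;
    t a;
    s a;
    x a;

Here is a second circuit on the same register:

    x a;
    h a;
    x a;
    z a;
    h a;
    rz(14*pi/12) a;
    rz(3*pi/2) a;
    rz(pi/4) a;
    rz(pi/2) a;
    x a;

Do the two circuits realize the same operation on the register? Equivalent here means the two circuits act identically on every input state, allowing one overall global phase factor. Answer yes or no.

No, they are not equivalent — no single phase factor reconciles the two unitaries.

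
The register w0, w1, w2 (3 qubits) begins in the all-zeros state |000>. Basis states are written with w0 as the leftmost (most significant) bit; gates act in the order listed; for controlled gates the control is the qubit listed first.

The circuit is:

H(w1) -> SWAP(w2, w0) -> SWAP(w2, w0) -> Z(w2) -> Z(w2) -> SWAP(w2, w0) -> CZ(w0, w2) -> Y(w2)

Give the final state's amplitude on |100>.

The amplitude on |100> is 0. Key observation: steps 3-6 multiply out to the identity, so the circuit reduces to the remaining gates.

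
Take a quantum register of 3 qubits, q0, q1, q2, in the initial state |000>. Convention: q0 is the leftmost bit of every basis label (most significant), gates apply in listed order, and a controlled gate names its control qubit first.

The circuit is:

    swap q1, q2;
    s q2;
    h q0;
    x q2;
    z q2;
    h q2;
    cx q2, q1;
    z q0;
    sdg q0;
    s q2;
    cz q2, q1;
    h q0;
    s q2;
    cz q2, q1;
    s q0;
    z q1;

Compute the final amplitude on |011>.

|011> carries amplitude sqrt(2)*(1 + I)/4 in the final state.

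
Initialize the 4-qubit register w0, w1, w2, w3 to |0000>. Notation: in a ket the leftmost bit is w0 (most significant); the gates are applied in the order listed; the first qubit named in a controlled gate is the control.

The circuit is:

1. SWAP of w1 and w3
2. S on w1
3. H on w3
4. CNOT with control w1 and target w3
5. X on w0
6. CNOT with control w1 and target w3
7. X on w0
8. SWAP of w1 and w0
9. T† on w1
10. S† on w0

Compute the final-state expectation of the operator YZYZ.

The expectation value of YZYZ is 0.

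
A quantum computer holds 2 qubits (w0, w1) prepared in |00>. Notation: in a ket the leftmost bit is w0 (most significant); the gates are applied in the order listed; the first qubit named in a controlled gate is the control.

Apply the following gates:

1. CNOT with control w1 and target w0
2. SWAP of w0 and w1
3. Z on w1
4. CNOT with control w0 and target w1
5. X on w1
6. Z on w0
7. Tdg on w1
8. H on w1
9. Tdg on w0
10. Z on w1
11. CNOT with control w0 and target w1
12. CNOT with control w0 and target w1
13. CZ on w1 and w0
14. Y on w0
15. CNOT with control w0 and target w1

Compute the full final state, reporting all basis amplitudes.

The resulting statevector has amplitude 0 on |00>, 0 on |01>, sqrt(2)*exp(I*pi/4)/2 on |10>, sqrt(2)*exp(I*pi/4)/2 on |11>.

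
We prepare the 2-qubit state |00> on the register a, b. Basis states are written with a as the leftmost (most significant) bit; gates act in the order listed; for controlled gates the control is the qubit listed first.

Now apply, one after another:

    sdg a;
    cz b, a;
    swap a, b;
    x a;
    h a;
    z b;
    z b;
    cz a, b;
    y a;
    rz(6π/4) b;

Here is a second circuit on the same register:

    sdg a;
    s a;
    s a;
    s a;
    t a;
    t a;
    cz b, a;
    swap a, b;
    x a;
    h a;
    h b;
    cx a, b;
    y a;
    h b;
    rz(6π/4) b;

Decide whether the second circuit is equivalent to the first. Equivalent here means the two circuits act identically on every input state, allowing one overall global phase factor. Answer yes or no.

Yes — the two circuits implement the same unitary up to a global phase.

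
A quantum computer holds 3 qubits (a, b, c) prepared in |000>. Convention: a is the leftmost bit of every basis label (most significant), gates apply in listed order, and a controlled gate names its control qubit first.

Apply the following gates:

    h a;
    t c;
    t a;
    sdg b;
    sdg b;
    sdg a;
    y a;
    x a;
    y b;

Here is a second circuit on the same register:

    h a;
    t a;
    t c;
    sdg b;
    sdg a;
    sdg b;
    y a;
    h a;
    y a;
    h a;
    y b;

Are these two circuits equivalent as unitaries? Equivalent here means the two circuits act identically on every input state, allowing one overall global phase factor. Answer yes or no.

No: there is an input state on which the two circuits produce genuinely different outputs (not merely differing by a phase).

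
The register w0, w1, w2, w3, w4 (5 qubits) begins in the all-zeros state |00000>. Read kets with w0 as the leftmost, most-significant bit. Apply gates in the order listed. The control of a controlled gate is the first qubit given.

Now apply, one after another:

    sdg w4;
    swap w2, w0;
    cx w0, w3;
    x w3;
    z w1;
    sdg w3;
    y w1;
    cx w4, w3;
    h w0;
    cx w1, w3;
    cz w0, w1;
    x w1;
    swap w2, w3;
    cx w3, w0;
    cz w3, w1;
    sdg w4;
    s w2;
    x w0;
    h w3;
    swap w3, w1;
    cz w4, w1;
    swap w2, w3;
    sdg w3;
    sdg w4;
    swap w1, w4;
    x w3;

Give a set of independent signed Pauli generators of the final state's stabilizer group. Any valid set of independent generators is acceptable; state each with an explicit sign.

The final state is stabilized by the group generated by -XIIII, +IIIIX, +IZIII, +IIZII, -IIIZI; other independent generating sets are equally valid.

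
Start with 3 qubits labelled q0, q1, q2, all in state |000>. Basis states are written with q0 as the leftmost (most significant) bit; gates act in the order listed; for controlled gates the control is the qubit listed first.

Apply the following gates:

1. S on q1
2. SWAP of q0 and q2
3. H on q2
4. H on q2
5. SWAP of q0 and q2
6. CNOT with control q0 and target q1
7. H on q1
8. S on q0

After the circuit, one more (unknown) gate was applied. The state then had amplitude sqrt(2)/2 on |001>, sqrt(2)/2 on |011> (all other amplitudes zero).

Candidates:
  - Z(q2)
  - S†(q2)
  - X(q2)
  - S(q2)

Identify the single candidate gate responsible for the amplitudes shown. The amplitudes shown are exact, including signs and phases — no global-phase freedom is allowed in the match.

It was X(q2) that produced the state shown. Key observation: gates 2-5 undo each other exactly, leaving only the rest of the circuit to track.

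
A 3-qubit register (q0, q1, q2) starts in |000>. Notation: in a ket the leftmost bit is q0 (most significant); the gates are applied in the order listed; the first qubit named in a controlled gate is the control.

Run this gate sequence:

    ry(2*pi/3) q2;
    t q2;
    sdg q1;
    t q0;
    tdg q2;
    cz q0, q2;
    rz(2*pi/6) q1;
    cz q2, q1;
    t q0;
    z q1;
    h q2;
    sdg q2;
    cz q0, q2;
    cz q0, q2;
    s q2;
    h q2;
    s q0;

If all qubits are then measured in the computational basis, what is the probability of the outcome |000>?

Outcome |000> occurs with probability 1/4. Key observation: steps 11-16 multiply out to the identity, so the circuit reduces to the remaining gates.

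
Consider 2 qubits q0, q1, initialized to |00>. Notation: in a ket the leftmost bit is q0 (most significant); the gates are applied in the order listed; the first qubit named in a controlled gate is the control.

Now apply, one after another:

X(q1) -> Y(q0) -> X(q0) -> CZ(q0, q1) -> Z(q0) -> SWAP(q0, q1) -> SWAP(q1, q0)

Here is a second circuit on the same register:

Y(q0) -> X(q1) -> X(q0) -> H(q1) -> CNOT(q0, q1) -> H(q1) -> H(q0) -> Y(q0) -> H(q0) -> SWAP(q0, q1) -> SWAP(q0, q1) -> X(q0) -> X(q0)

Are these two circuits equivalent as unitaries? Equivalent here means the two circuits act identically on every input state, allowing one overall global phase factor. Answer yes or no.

No — the two circuits implement different unitaries, even allowing a global phase.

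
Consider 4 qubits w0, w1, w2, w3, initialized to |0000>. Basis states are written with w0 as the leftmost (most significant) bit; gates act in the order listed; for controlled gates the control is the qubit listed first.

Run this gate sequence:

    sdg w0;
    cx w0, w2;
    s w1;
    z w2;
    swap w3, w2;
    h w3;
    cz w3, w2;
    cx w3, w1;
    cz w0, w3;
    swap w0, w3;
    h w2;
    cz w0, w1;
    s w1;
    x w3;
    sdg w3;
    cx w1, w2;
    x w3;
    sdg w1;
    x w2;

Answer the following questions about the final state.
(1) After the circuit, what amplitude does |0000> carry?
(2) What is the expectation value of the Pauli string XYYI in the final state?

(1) The final state's coefficient on |0000> equals -I/2.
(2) The expectation value of XYYI is 0.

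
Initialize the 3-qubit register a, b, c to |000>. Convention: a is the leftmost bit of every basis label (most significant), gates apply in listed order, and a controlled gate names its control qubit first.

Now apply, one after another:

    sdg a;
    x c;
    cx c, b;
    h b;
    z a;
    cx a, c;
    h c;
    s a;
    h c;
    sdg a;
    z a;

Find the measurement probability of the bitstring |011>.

A full measurement returns |011> with probability 1/2.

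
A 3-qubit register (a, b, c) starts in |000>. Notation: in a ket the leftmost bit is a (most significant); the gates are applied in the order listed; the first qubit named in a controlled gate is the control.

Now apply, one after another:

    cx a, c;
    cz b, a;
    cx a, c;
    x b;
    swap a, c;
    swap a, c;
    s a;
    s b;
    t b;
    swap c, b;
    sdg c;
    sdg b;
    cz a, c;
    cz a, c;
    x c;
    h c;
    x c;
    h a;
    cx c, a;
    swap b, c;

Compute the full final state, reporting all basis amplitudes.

The resulting statevector has amplitude exp(I*pi/4)/2 on |000>, 0 on |001>, exp(I*pi/4)/2 on |010>, 0 on |011>, exp(I*pi/4)/2 on |100>, 0 on |101>, exp(I*pi/4)/2 on |110>, 0 on |111>. Key observation: steps 13-14 multiply out to the identity, so the circuit reduces to the remaining gates.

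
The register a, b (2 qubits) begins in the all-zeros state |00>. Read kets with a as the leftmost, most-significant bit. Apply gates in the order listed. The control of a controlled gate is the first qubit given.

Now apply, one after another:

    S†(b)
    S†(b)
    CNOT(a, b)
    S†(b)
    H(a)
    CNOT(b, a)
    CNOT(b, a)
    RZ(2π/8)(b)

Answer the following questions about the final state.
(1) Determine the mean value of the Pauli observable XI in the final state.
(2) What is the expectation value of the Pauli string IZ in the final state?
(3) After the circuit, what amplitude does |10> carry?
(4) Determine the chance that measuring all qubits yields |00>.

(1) The expectation value of XI is 1.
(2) The observable IZ averages to 1.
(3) The final state's coefficient on |10> equals -sqrt(2)*exp(7*I*pi/8)/2.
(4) A full measurement returns |00> with probability 1/2.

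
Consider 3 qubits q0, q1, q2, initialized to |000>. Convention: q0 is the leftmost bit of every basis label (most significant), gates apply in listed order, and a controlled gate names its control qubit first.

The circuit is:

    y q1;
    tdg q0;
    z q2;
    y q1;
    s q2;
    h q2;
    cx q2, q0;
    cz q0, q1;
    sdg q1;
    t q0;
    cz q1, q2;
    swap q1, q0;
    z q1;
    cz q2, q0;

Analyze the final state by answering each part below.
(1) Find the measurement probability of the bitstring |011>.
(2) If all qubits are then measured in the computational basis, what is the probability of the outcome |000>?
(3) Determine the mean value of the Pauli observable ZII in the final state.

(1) Outcome |011> occurs with probability 1/2.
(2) The probability of measuring |000> is 1/2.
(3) The observable ZII averages to 1.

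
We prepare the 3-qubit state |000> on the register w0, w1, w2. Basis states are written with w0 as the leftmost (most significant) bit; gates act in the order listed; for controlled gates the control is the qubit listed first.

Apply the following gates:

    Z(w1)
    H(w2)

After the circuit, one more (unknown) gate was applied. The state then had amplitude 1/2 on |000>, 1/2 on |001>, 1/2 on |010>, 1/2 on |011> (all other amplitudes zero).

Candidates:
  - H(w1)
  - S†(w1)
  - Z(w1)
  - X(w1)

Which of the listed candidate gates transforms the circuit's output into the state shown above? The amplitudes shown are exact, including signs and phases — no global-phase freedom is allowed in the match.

The applied gate was H(w1).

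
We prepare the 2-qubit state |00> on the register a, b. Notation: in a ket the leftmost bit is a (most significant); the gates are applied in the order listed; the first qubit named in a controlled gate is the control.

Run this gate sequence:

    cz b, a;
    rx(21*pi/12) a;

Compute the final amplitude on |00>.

|00> carries amplitude -sqrt(sqrt(2) + 2)/2 in the final state.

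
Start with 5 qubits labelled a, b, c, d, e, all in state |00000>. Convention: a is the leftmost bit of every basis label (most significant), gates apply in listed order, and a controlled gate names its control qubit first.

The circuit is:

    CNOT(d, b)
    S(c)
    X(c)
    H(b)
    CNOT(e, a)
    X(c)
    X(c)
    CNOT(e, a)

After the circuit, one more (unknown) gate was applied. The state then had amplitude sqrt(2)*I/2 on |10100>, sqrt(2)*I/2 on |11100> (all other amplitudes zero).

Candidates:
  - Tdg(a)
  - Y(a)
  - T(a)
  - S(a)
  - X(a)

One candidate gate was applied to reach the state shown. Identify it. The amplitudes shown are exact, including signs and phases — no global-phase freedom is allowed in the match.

It was Y(a) that produced the state shown.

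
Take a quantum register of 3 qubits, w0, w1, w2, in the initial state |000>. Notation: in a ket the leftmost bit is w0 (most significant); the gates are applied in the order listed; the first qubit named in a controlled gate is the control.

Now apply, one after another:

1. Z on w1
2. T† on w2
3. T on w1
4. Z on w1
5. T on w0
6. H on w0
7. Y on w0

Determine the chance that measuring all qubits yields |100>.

The probability of measuring |100> is 1/2.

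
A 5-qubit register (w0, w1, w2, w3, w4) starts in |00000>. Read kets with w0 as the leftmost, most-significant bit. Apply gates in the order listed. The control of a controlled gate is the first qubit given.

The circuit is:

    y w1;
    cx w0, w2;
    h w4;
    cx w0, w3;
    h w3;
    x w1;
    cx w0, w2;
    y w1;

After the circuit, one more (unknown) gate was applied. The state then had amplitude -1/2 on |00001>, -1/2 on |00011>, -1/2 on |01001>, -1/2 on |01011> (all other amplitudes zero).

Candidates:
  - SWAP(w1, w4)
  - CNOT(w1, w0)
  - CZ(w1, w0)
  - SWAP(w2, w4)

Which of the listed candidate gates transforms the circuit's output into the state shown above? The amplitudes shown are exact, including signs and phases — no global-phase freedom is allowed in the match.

It was SWAP(w1, w4) that produced the state shown.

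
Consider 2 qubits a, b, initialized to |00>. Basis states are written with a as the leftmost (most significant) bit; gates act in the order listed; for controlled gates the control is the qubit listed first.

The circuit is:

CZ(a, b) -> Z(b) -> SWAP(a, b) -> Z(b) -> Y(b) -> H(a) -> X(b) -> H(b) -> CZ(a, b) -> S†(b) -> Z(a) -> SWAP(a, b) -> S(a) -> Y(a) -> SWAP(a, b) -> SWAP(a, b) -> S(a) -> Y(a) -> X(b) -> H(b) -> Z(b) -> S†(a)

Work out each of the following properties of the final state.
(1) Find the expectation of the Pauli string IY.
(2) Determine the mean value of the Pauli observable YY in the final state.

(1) The expectation value of IY is 0.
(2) In the final state, YY has expectation -1.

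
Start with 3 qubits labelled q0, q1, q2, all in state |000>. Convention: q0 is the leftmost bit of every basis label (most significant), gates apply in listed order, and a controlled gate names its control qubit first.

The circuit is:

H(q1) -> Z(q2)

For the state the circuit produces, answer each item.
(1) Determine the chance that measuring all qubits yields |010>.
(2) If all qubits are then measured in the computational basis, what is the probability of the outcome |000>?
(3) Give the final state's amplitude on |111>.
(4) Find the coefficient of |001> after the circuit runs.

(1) Outcome |010> occurs with probability 1/2.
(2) The probability of measuring |000> is 1/2.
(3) |111> carries amplitude 0 in the final state.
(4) The final state's coefficient on |001> equals 0.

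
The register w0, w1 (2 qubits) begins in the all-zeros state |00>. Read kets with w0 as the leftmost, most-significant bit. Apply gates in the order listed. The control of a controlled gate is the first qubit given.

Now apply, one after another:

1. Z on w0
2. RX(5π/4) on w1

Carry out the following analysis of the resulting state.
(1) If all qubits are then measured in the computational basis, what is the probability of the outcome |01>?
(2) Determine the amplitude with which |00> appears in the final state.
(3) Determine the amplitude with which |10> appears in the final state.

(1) Outcome |01> occurs with probability sqrt(2)/4 + 1/2.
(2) The amplitude on |00> is -sqrt(2 - sqrt(2))/2.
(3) |10> carries amplitude 0 in the final state.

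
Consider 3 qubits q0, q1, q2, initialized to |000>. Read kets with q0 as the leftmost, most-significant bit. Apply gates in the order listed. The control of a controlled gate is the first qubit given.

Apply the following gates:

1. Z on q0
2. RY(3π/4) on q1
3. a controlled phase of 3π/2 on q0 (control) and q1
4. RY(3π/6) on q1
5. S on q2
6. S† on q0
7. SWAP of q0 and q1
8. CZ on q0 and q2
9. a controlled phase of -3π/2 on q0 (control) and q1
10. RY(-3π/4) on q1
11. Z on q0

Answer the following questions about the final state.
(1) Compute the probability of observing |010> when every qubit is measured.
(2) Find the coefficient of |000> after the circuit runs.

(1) The probability of measuring |010> is 1/8.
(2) The amplitude on |000> is -1/2 + sqrt(2)/4.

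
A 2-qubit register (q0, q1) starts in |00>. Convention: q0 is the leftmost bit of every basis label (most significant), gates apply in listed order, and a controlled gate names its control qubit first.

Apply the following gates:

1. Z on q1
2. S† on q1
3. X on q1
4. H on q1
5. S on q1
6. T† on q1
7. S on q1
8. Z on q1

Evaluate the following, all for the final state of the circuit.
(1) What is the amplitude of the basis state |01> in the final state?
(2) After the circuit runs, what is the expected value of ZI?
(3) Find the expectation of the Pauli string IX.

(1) |01> carries amplitude sqrt(2)*exp(3*I*pi/4)/2 in the final state.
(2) The observable ZI averages to 1.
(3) The expectation value of IX is -sqrt(2)/2.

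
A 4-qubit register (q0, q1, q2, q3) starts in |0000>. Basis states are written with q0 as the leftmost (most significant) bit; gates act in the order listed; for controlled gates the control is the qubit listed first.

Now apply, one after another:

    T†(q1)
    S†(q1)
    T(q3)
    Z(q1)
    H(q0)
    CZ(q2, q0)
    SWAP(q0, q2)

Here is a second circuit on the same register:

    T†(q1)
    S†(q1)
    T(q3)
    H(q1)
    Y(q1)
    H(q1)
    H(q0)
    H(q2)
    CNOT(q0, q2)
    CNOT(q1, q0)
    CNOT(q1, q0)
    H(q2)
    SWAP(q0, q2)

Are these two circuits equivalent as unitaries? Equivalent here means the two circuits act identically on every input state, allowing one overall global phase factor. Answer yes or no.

No, they are not equivalent — no single phase factor reconciles the two unitaries.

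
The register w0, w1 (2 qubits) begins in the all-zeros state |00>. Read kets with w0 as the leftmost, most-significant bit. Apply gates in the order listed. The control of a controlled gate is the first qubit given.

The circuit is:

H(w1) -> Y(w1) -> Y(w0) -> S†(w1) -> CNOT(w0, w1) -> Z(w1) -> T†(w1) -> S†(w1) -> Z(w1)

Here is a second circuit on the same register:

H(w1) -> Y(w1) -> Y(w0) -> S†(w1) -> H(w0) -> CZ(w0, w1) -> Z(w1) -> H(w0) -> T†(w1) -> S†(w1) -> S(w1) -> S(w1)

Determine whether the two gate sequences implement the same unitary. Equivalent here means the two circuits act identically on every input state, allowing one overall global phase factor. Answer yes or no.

No — the two circuits implement different unitaries, even allowing a global phase.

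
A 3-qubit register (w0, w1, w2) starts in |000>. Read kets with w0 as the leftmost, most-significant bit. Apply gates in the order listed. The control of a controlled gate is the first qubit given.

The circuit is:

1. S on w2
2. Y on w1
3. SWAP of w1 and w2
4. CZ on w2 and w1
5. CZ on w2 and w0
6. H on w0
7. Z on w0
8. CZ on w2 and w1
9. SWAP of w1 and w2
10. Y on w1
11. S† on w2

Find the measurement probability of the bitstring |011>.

The probability of measuring |011> is 0.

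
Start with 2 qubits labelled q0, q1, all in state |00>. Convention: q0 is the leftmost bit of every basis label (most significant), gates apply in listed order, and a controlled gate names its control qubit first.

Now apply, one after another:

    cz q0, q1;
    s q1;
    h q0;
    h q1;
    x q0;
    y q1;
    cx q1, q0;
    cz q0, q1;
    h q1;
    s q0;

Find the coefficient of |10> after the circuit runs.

The final state's coefficient on |10> equals sqrt(2)/2.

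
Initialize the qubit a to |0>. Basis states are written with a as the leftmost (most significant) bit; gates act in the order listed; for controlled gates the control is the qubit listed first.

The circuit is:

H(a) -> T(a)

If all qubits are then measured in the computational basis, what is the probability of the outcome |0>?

A full measurement returns |0> with probability 1/2.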